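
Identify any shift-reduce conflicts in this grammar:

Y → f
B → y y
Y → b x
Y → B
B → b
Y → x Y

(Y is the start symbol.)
Yes — I3: [B → b .] vs [Y → b . x]

Augment with Y' → Y and build the canonical LR(0) collection (I0 = CLOSURE({[Y' → . Y]}), then GOTO on every symbol after a dot until no new states appear). It has 10 states:
  I0: { [B → . b], [B → . y y], [Y → . B], [Y → . b x], [Y → . f], [Y → . x Y], [Y' → . Y] }  — shift
  I1: { [Y → B .] }  — reduce
  I2: { [Y' → Y .] }  — accept
  I3: { [B → b .], [Y → b . x] }  — shift, reduce
  I4: { [Y → f .] }  — reduce
  I5: { [B → . b], [B → . y y], [Y → . B], [Y → . b x], [Y → . f], [Y → . x Y], [Y → x . Y] }  — shift
  I6: { [B → y . y] }  — shift
  I7: { [B → y y .] }  — reduce
  I8: { [Y → x Y .] }  — reduce
  I9: { [Y → b x .] }  — reduce

I3 contains reduce item [B → b .] and shift item [Y → b . x] — shift-reduce conflict.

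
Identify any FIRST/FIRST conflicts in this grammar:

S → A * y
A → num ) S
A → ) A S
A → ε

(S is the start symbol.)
No FIRST/FIRST conflicts.

A FIRST/FIRST conflict occurs when two productions N → α and N → β for the same non-terminal have FIRST(α) ∩ FIRST(β) ≠ ∅ (with ε ∈ FIRST of a nullable right-hand side, so two nullable alternatives also conflict).

Productions for A:
  A → num ) S: FIRST = { 'num' }
  A → ) A S: FIRST = { ')' }
  A → ε: FIRST = { ε }
S has only one production, so no FIRST/FIRST conflict is possible there.

All alternatives of each non-terminal have pairwise disjoint FIRST sets.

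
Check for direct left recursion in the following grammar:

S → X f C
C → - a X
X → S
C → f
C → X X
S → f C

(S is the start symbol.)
No direct left recursion

S → X f C: starts with X
C → - a X: starts with '-'
X → S: starts with S
C → f: starts with f
C → X X: starts with X
S → f C: starts with f

No direct left recursion found.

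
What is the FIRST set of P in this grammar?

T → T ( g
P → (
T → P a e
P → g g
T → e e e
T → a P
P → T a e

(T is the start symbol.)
{ '(', 'a', 'e', 'g' }

FIRST sets of the other non-terminals involved (by the same procedure, iterated to a fixed point):
  FIRST(T) = { '(', 'a', 'e', 'g' }

From P → (:
  - '(' is a terminal: add '(' and stop
From P → g g:
  - g is a terminal: add 'g' and stop
From P → T a e:
  - T is a non-terminal: add FIRST(T) \ {ε} = { '(', 'a', 'e', 'g' }
    T is not nullable, so stop

Collecting: FIRST(P) = { '(', 'a', 'e', 'g' }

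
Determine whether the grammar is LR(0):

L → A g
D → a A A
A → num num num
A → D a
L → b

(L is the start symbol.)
Augment with L' → L and build the canonical LR(0) collection (I0 = CLOSURE({[L' → . L]}), then GOTO on every symbol after a dot until no new states appear). It has 13 states:
  I0: { [A → . D a], [A → . num num num], [D → . a A A], [L → . A g], [L → . b], [L' → . L] }  — shift
  I1: { [L → A . g] }  — shift
  I2: { [A → D . a] }  — shift
  I3: { [L' → L .] }  — accept
  I4: { [A → . D a], [A → . num num num], [D → . a A A], [D → a . A A] }  — shift
  I5: { [L → b .] }  — reduce
  I6: { [A → num . num num] }  — shift
  I7: { [A → num num . num] }  — shift
  I8: { [A → num num num .] }  — reduce
  I9: { [A → . D a], [A → . num num num], [D → . a A A], [D → a A . A] }  — shift
  I10: { [D → a A A .] }  — reduce
  I11: { [A → D a .] }  — reduce
  I12: { [L → A g .] }  — reduce

Every state is either a pure shift/goto state or contains exactly one complete item and nothing to shift — no conflicts. The grammar is LR(0).

Answer: Yes, the grammar is LR(0)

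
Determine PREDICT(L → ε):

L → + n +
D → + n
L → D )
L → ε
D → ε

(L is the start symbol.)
{ $ }

PREDICT(L → ε) = (FIRST(RHS) \ {ε}) ∪ (FOLLOW(L) if ε ∈ FIRST(RHS), i.e. RHS ⇒* ε)
The right-hand side is ε (FIRST(ε) = { ε }), so the predict set is FOLLOW(L) = { $ }
PREDICT(L → ε) = { $ }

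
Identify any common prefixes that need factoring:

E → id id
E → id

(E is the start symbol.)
Left-factoring is needed when two productions for the same non-terminal
share a common prefix on the right-hand side.

Productions for E:
  E → id id
  E → id

Found common prefix 'id' in productions for E

Answer: Yes, E has productions with common prefix 'id'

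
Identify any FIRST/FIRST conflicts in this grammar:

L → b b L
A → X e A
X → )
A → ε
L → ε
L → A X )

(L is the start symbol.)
No FIRST/FIRST conflicts.

A FIRST/FIRST conflict occurs when two productions N → α and N → β for the same non-terminal have FIRST(α) ∩ FIRST(β) ≠ ∅ (with ε ∈ FIRST of a nullable right-hand side, so two nullable alternatives also conflict).

FIRST sets of the non-terminals at (or reachable through a nullable prefix from) the front of some alternative:
  FIRST(A) = { ')', ε }
  FIRST(X) = { ')' }

Productions for L:
  L → b b L: FIRST = { 'b' }
  L → ε: FIRST = { ε }
  L → A X ): FIRST = { ')' }
Productions for A:
  A → X e A: FIRST = { ')' }
  A → ε: FIRST = { ε }
X has only one production, so no FIRST/FIRST conflict is possible there.

All alternatives of each non-terminal have pairwise disjoint FIRST sets.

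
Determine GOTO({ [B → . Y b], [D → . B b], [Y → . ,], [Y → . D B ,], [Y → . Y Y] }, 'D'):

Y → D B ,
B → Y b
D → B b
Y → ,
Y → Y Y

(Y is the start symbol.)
GOTO(I, 'D') = CLOSURE({ [A → αX.β] : [A → α.Xβ] ∈ I, X = 'D' })

Items with dot before 'D', with the dot advanced:
  [Y → . D B ,] → [Y → D . B ,]
Closure of the advanced items:
  [Y → D . B ,] has the dot before B: add [B → . Y b]
  [B → . Y b] has the dot before Y: add [Y → . D B ,], [Y → . ,], [Y → . Y Y]
  [Y → . D B ,] has the dot before D: add [D → . B b]

GOTO = { [B → . Y b], [D → . B b], [Y → . ,], [Y → . D B ,], [Y → . Y Y], [Y → D . B ,] }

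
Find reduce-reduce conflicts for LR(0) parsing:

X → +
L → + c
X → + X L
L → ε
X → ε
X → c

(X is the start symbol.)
Yes — I1: [X → .] vs [X → + .]

A reduce-reduce conflict occurs when an LR(0) state has two complete items [A → α .] and [B → β .] — both call for a reduction, and with no lookahead the parser cannot choose between them.

Augment with X' → X and build the canonical LR(0) collection (I0 = CLOSURE({[X' → . X]}), then GOTO on every symbol after a dot until no new states appear). It has 8 states:
  I0: { [X → . + X L], [X → . +], [X → . c], [X → .], [X' → . X] }  — shift, reduce
  I1: { [X → + . X L], [X → + .], [X → . + X L], [X → . +], [X → . c], [X → .] }  — shift, 2 reduces
  I2: { [X' → X .] }  — accept
  I3: { [X → c .] }  — reduce
  I4: { [L → . + c], [L → .], [X → + X . L] }  — shift, reduce
  I5: { [L → + . c] }  — shift
  I6: { [X → + X L .] }  — reduce
  I7: { [L → + c .] }  — reduce

I1 contains complete items [X → .], [X → + .] — reduce-reduce conflict.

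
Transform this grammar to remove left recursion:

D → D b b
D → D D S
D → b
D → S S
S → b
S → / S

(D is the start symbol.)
D → b D'
D → S S D'
D' → b b D'
D' → D S D'
D' → ε
S → b
S → / S

D is directly left-recursive. The standard transformation for
  A → A α₁ | ... | A α_m | β₁ | ... | β_n
is
  A  → β₁ A' | ... | β_n A'
  A' → α₁ A' | ... | α_m A' | ε

D → b becomes D → b D'
D → S S becomes D → S S D'
D → D b b becomes D' → b b D'
D → D D S becomes D' → D S D'
Add D' → ε

Productions for other non-terminals are unchanged:
  S → b
  S → / S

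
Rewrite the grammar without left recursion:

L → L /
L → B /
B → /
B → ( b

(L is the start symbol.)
L → B / L'
L' → / L'
L' → ε
B → /
B → ( b

L is directly left-recursive. The standard transformation for
  A → A α₁ | ... | A α_m | β₁ | ... | β_n
is
  A  → β₁ A' | ... | β_n A'
  A' → α₁ A' | ... | α_m A' | ε

L → B / becomes L → B / L'
L → L / becomes L' → / L'
Add L' → ε

Productions for other non-terminals are unchanged:
  B → /
  B → ( b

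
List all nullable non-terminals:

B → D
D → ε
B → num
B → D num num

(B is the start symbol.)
{ 'B', 'D' }

A non-terminal is nullable if it can derive ε (the empty string): either it has an ε-production, or it has a production whose right-hand side consists entirely of nullable non-terminals.

ε-productions: D → ε
So D is immediately nullable.
B → D: every symbol on the right is nullable, so B is nullable too.
Every non-terminal is now nullable.
Nullable = { 'B', 'D' }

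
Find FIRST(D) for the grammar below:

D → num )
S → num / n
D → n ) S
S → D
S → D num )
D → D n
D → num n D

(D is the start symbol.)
{ 'n', 'num' }

To compute FIRST(D), examine every production with D on the left-hand side, reading each right-hand side left to right until a non-nullable symbol is reached.

From D → num ):
  - num is a terminal: add 'num' and stop
From D → n ) S:
  - n is a terminal: add 'n' and stop
From D → D n:
  - D is the symbol being defined: contributes nothing new
    D is not nullable, so stop
From D → num n D:
  - num is a terminal: add 'num' and stop

Collecting: FIRST(D) = { 'n', 'num' }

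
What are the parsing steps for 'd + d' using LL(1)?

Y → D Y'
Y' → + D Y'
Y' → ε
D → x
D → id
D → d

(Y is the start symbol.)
LL(1) parsing maintains a stack (initially the start symbol over $) and the input. At each step: if the stack top is a terminal, match it against the current input token; if it is a non-terminal N, replace it with the RHS of M[N, lookahead] (the unique production whose predict set contains the lookahead).

Stack is shown with the top on the left.

Stack     Input    Action
-------------------------
Y $       d + d $  output Y → D Y'
D Y' $    d + d $  output D → d
d Y' $    d + d $  match 'd'
Y' $      + d $    output Y' → + D Y'
+ D Y' $  + d $    match '+'
D Y' $    d $      output D → d
d Y' $    d $      match 'd'
Y' $      $        output Y' → ε
$         $        accept

The string is accepted.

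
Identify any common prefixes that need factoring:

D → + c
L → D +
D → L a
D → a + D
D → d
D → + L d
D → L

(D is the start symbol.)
Left-factoring is needed when two productions for the same non-terminal
share a common prefix on the right-hand side.

Productions for D:
  D → + c
  D → L a
  D → a + D
  D → d
  D → + L d
  D → L

Found common prefix '+' in productions for D
Found common prefix 'L' in productions for D

Answer: Yes, D has productions with common prefix '+'; D has productions with common prefix 'L'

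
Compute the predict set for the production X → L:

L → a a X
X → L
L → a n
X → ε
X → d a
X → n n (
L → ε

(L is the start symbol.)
PREDICT(X → L) = (FIRST(RHS) \ {ε}) ∪ (FOLLOW(X) if ε ∈ FIRST(RHS), i.e. RHS ⇒* ε)
FIRST(L) = { 'a', ε }
FIRST(L) = { 'a', ε }
ε ∈ FIRST(L) (the right-hand side is nullable), so add FOLLOW(X) = { $ }
PREDICT(X → L) = { $, 'a' }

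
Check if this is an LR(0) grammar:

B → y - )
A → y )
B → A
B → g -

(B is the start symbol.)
Yes, the grammar is LR(0)

Augment with B' → B and build the canonical LR(0) collection (I0 = CLOSURE({[B' → . B]}), then GOTO on every symbol after a dot until no new states appear). It has 9 states:
  I0: { [A → . y )], [B → . A], [B → . g -], [B → . y - )], [B' → . B] }  — shift
  I1: { [B → A .] }  — reduce
  I2: { [B' → B .] }  — accept
  I3: { [B → g . -] }  — shift
  I4: { [A → y . )], [B → y . - )] }  — shift
  I5: { [A → y ) .] }  — reduce
  I6: { [B → y - . )] }  — shift
  I7: { [B → y - ) .] }  — reduce
  I8: { [B → g - .] }  — reduce

Every state is either a pure shift/goto state or contains exactly one complete item and nothing to shift — no conflicts. The grammar is LR(0).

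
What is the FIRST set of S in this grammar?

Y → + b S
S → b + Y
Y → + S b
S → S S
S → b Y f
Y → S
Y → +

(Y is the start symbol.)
{ 'b' }

To compute FIRST(S), examine every production with S on the left-hand side, reading each right-hand side left to right until a non-nullable symbol is reached.

From S → b + Y:
  - b is a terminal: add 'b' and stop
From S → S S:
  - S is the symbol being defined: contributes nothing new
    S is not nullable, so stop
From S → b Y f:
  - b is a terminal: add 'b' and stop

Collecting: FIRST(S) = { 'b' }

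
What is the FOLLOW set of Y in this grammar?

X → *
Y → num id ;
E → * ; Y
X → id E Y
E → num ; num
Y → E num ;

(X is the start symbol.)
To compute FOLLOW(Y), find every occurrence of Y on a right-hand side N → α Y β: add FIRST(β) \ {ε}, and if β is empty or nullable also add FOLLOW(N). Iterate to a fixed point.

In E → * ; Y: Y is at the end, add FOLLOW(E)
In X → id E Y: Y is at the end, add FOLLOW(X)

The FOLLOW sets referred to above (computed the same way, to a fixed point):
  FOLLOW(E) = { '*', 'num' }
  FOLLOW(X) = { $ }

Taking the union: FOLLOW(Y) = { $, '*', 'num' }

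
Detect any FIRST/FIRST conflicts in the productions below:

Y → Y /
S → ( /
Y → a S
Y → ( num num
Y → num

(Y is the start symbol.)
Yes. Y → Y '/' / Y → a S on { 'a' }; Y → Y '/' / Y → '(' num num on { '(' }; Y → Y '/' / Y → num on { 'num' }

A FIRST/FIRST conflict occurs when two productions N → α and N → β for the same non-terminal have FIRST(α) ∩ FIRST(β) ≠ ∅ (with ε ∈ FIRST of a nullable right-hand side, so two nullable alternatives also conflict).

FIRST sets of the non-terminals at (or reachable through a nullable prefix from) the front of some alternative:
  FIRST(Y) = { '(', 'a', 'num' }

Productions for Y:
  Y → Y /: FIRST = { '(', 'a', 'num' }
  Y → a S: FIRST = { 'a' }
  Y → ( num num: FIRST = { '(' }
  Y → num: FIRST = { 'num' }
S has only one production, so no FIRST/FIRST conflict is possible there.

Conflict for Y: Y → Y / and Y → a S
  Overlap: { 'a' }
Conflict for Y: Y → Y / and Y → ( num num
  Overlap: { '(' }
Conflict for Y: Y → Y / and Y → num
  Overlap: { 'num' }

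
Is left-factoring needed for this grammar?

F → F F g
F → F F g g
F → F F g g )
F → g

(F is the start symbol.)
Yes, F has productions with common prefix 'F F g'

Left-factoring is needed when two productions for the same non-terminal
share a common prefix on the right-hand side.

Productions for F:
  F → F F g
  F → F F g g
  F → F F g g )
  F → g

Found common prefix 'F F g' in productions for F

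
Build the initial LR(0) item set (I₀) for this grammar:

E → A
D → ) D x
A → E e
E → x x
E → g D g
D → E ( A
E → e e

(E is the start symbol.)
First, augment the grammar with E' → E
I₀ = CLOSURE({ [E' → . E] }):
  [E' → . E] has the dot before E: add [E → . A], [E → . x x], [E → . g D g], [E → . e e]
  [E → . A] has the dot before A: add [A → . E e]
No further items can be added.

I₀ = { [A → . E e], [E → . A], [E → . e e], [E → . g D g], [E → . x x], [E' → . E] }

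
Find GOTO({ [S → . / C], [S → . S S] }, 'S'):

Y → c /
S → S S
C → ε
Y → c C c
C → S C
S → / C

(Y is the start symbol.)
GOTO(I, 'S') = CLOSURE({ [A → αX.β] : [A → α.Xβ] ∈ I, X = 'S' })

Items with dot before 'S', with the dot advanced:
  [S → . S S] → [S → S . S]
Closure of the advanced items:
  [S → S . S] has the dot before S: add [S → . S S], [S → . / C]

GOTO = { [S → . / C], [S → . S S], [S → S . S] }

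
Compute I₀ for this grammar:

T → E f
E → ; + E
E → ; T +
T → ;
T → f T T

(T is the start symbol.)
{ [E → . ; + E], [E → . ; T +], [T → . ;], [T → . E f], [T → . f T T], [T' → . T] }

First, augment the grammar with T' → T
I₀ = CLOSURE({ [T' → . T] }):
  [T' → . T] has the dot before T: add [T → . E f], [T → . ;], [T → . f T T]
  [T → . E f] has the dot before E: add [E → . ; + E], [E → . ; T +]
No further items can be added.

I₀ = { [E → . ; + E], [E → . ; T +], [T → . ;], [T → . E f], [T → . f T T], [T' → . T] }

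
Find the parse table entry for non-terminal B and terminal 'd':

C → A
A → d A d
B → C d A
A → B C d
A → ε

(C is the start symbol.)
B → C d A

To find M[B, 'd'], we find productions for B where 'd' is in the predict set (PREDICT(N → α) = (FIRST(α) \ {ε}) ∪ (FOLLOW(N) if α ⇒* ε)).

Relevant sets:
  FIRST(C) = { 'd', ε }

B → C d A: PREDICT = { 'd' }
  'd' is in predict set, so this production goes in M[B, 'd']

M[B, 'd'] = B → C d A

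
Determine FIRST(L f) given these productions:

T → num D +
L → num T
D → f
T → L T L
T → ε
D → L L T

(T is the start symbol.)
FIRST sets of the non-terminals involved (from the grammar, by fixed-point iteration):
  FIRST(L) = { 'num' }

To compute FIRST(L f), process the symbols left to right:
Symbol L is a non-terminal. Add FIRST(L) \ {ε} = { 'num' }
L is not nullable (ε ∉ FIRST(L)), so stop here.
FIRST(L f) = { 'num' }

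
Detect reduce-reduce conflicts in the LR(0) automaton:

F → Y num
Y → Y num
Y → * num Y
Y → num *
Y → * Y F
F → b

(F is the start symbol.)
Yes — I7: [F → Y num .] vs [Y → Y num .]

A reduce-reduce conflict occurs when an LR(0) state has two complete items [A → α .] and [B → β .] — both call for a reduction, and with no lookahead the parser cannot choose between them.

Augment with F' → F and build the canonical LR(0) collection (I0 = CLOSURE({[F' → . F]}), then GOTO on every symbol after a dot until no new states appear). It has 15 states:
  I0: { [F → . Y num], [F → . b], [F' → . F], [Y → . * Y F], [Y → . * num Y], [Y → . Y num], [Y → . num *] }  — shift
  I1: { [Y → * . Y F], [Y → * . num Y], [Y → . * Y F], [Y → . * num Y], [Y → . Y num], [Y → . num *] }  — shift
  I2: { [F' → F .] }  — accept
  I3: { [F → Y . num], [Y → Y . num] }  — shift
  I4: { [F → b .] }  — reduce
  I5: { [Y → num . *] }  — shift
  I6: { [Y → num * .] }  — reduce
  I7: { [F → Y num .], [Y → Y num .] }  — 2 reduces
  I8: { [F → . Y num], [F → . b], [Y → * Y . F], [Y → . * Y F], [Y → . * num Y], [Y → . Y num], [Y → . num *], [Y → Y . num] }  — shift
  I9: { [Y → * num . Y], [Y → . * Y F], [Y → . * num Y], [Y → . Y num], [Y → . num *], [Y → num . *] }  — shift
  I10: { [Y → * . Y F], [Y → * . num Y], [Y → . * Y F], [Y → . * num Y], [Y → . Y num], [Y → . num *], [Y → num * .] }  — shift, reduce
  I11: { [Y → * num Y .], [Y → Y . num] }  — shift, reduce
  I12: { [Y → Y num .] }  — reduce
  I13: { [Y → * Y F .] }  — reduce
  I14: { [Y → Y num .], [Y → num . *] }  — shift, reduce

I7 contains complete items [F → Y num .], [Y → Y num .] — reduce-reduce conflict.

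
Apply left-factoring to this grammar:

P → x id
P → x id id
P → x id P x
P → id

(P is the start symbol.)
P → x id P'
P' → ε
P' → id
P' → P x
P → id

Left-factoring transforms A → αβ₁ | αβ₂ into A → αA' and A' → β₁ | β₂
(α is the longest common prefix among the alternatives). Repeat until
no nonterminal has two alternatives with a common prefix.

Round 1: P has alternatives sharing prefix 'x id'. Introduce P': P → x id P'
  Add: P' → ε
  Add: P' → id
  Add: P' → P x

No remaining common prefixes — done.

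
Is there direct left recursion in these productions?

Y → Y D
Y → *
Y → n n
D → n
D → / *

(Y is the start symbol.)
Direct left recursion occurs when N → N α for some non-terminal N (the right-hand side begins with the left-hand side itself).

Y → Y D: LEFT RECURSIVE (starts with Y)
Y → *: starts with '*'
Y → n n: starts with n
D → n: starts with n
D → / *: starts with '/'

The grammar has direct left recursion on: Y.

Answer: Yes, Y is left-recursive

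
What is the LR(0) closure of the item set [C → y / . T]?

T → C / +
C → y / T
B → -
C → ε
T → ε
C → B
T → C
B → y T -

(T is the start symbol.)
Start with: [C → y / . T]
  [C → y / . T] has the dot before T: add [T → . C / +], [T → .], [T → . C]
  [T → . C / +] has the dot before C: add [C → . y / T], [C → .], [C → . B]
  [C → . B] has the dot before B: add [B → . -], [B → . y T -]
No further items can be added.

CLOSURE = { [B → . -], [B → . y T -], [C → . B], [C → . y / T], [C → .], [C → y / . T], [T → . C / +], [T → . C], [T → .] }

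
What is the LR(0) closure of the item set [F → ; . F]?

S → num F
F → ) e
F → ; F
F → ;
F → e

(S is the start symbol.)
{ [F → . ) e], [F → . ; F], [F → . ;], [F → . e], [F → ; . F] }

Start with: [F → ; . F]
  [F → ; . F] has the dot before F: add [F → . ) e], [F → . ; F], [F → . ;], [F → . e]
No further items can be added.

CLOSURE = { [F → . ) e], [F → . ; F], [F → . ;], [F → . e], [F → ; . F] }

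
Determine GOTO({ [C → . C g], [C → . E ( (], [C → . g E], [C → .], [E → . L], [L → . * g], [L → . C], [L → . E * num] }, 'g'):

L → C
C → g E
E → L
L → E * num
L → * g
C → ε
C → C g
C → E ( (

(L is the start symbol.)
GOTO(I, 'g') = CLOSURE({ [A → αX.β] : [A → α.Xβ] ∈ I, X = 'g' })

Items with dot before 'g', with the dot advanced:
  [C → . g E] → [C → g . E]
Closure of the advanced items:
  [C → g . E] has the dot before E: add [E → . L]
  [E → . L] has the dot before L: add [L → . C], [L → . E * num], [L → . * g]
  [L → . C] has the dot before C: add [C → . g E], [C → .], [C → . C g], [C → . E ( (]

GOTO = { [C → . C g], [C → . E ( (], [C → . g E], [C → .], [C → g . E], [E → . L], [L → . * g], [L → . C], [L → . E * num] }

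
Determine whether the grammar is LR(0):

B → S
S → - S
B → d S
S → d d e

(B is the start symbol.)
Yes, the grammar is LR(0)

Augment with B' → B and build the canonical LR(0) collection (I0 = CLOSURE({[B' → . B]}), then GOTO on every symbol after a dot until no new states appear). It has 11 states:
  I0: { [B → . S], [B → . d S], [B' → . B], [S → . - S], [S → . d d e] }  — shift
  I1: { [S → - . S], [S → . - S], [S → . d d e] }  — shift
  I2: { [B' → B .] }  — accept
  I3: { [B → S .] }  — reduce
  I4: { [B → d . S], [S → . - S], [S → . d d e], [S → d . d e] }  — shift
  I5: { [B → d S .] }  — reduce
  I6: { [S → d . d e], [S → d d . e] }  — shift
  I7: { [S → d d . e] }  — shift
  I8: { [S → d d e .] }  — reduce
  I9: { [S → - S .] }  — reduce
  I10: { [S → d . d e] }  — shift

Every state is either a pure shift/goto state or contains exactly one complete item and nothing to shift — no conflicts. The grammar is LR(0).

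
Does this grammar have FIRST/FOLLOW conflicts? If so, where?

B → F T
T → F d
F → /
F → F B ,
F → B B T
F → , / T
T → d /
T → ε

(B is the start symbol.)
A FIRST/FOLLOW conflict occurs when a non-terminal N has a nullable alternative N → β (β ⇒* ε) and another alternative N → α with FIRST(α) ∩ FOLLOW(N) ≠ ∅: on such a lookahead the parser cannot decide between expanding α and letting N vanish via β.

Nullable non-terminals: T.
FIRST sets used below: FIRST(F) = { ',', '/' }

T: nullable alternative(s) T → ε; FOLLOW(T) = { $, ',', '/', 'd' }
  T → F d: FIRST \ {ε} = { ',', '/' } — overlaps FOLLOW(T) on { ',', '/' }: CONFLICT
  T → d /: FIRST \ {ε} = { 'd' } — overlaps FOLLOW(T) on { 'd' }: CONFLICT
  T → ε: FIRST \ {ε} = { } — this is the only nullable alternative, skip

B, F have no nullable alternative, so no FIRST/FOLLOW check is needed there.

So the grammar has 2 FIRST/FOLLOW conflicts (marked CONFLICT above).

Answer: Yes. T → F d with FOLLOW(T) on { ',', '/' }; T → d '/' with FOLLOW(T) on { 'd' }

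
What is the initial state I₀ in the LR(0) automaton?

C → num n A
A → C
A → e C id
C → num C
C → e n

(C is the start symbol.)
{ [C → . e n], [C → . num C], [C → . num n A], [C' → . C] }

First, augment the grammar with C' → C
I₀ = CLOSURE({ [C' → . C] }):
  [C' → . C] has the dot before C: add [C → . num n A], [C → . num C], [C → . e n]
No further items can be added.

I₀ = { [C → . e n], [C → . num C], [C → . num n A], [C' → . C] }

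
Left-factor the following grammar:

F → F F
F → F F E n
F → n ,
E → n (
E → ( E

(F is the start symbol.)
Left-factoring transforms A → αβ₁ | αβ₂ into A → αA' and A' → β₁ | β₂
(α is the longest common prefix among the alternatives). Repeat until
no nonterminal has two alternatives with a common prefix.

Round 1: F has alternatives sharing prefix 'F F'. Introduce F': F → F F F'
  Add: F' → ε
  Add: F' → E n

No remaining common prefixes — done.

Resulting grammar:
F → F F F'
F' → ε
F' → E n
F → n ,
E → n (
E → ( E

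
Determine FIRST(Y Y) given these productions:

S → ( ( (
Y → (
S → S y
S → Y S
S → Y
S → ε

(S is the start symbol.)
{ '(' }

FIRST sets of the non-terminals involved (from the grammar, by fixed-point iteration):
  FIRST(Y) = { '(' }

To compute FIRST(Y Y), process the symbols left to right:
Symbol Y is a non-terminal. Add FIRST(Y) \ {ε} = { '(' }
Y is not nullable (ε ∉ FIRST(Y)), so stop here.
FIRST(Y Y) = { '(' }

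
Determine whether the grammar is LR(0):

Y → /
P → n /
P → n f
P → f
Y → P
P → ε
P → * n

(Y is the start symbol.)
No. Shift-reduce conflict between [P → .] and [P → . * n]

A grammar is LR(0) if no state in the canonical LR(0) collection has:
  - both a shift item (dot before a terminal) and a complete item (shift-reduce conflict), or
  - two or more complete items (reduce-reduce conflict; the accept item [Y' → Y .] counts as a complete item here).

Augment with Y' → Y and build the canonical LR(0) collection (I0 = CLOSURE({[Y' → . Y]}), then GOTO on every symbol after a dot until no new states appear). It has 10 states:
  I0: { [P → . * n], [P → . f], [P → . n /], [P → . n f], [P → .], [Y → . /], [Y → . P], [Y' → . Y] }  — shift, reduce
  I1: { [P → * . n] }  — shift
  I2: { [Y → / .] }  — reduce
  I3: { [Y → P .] }  — reduce
  I4: { [Y' → Y .] }  — accept
  I5: { [P → f .] }  — reduce
  I6: { [P → n . /], [P → n . f] }  — shift
  I7: { [P → n / .] }  — reduce
  I8: { [P → n f .] }  — reduce
  I9: { [P → * n .] }  — reduce

Conflict in state I0:
  Shift-reduce conflict between [P → .] and [P → . * n]
So the grammar is NOT LR(0).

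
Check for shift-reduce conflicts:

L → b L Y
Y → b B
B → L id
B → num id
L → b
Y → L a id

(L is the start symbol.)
Augment with L' → L and build the canonical LR(0) collection (I0 = CLOSURE({[L' → . L]}), then GOTO on every symbol after a dot until no new states appear). It has 14 states:
  I0: { [L → . b L Y], [L → . b], [L' → . L] }  — shift
  I1: { [L' → L .] }  — accept
  I2: { [L → . b L Y], [L → . b], [L → b . L Y], [L → b .] }  — shift, reduce
  I3: { [L → . b L Y], [L → . b], [L → b L . Y], [Y → . L a id], [Y → . b B] }  — shift
  I4: { [Y → L . a id] }  — shift
  I5: { [L → b L Y .] }  — reduce
  I6: { [B → . L id], [B → . num id], [L → . b L Y], [L → . b], [L → b . L Y], [L → b .], [Y → b . B] }  — shift, reduce
  I7: { [Y → b B .] }  — reduce
  I8: { [B → L . id], [L → . b L Y], [L → . b], [L → b L . Y], [Y → . L a id], [Y → . b B] }  — shift
  I9: { [B → num . id] }  — shift
  I10: { [B → num id .] }  — reduce
  I11: { [B → L id .] }  — reduce
  I12: { [Y → L a . id] }  — shift
  I13: { [Y → L a id .] }  — reduce

I2 contains reduce item [L → b .] and shift items [L → . b], [L → . b L Y] — shift-reduce conflict.
I6 contains reduce item [L → b .] and shift items [B → . num id], [L → . b], [L → . b L Y] — shift-reduce conflict.

Answer: Yes — I2: [L → b .] vs [L → . b]; I6: [L → b .] vs [B → . num id]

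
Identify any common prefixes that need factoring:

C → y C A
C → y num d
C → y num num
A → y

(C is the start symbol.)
Left-factoring is needed when two productions for the same non-terminal
share a common prefix on the right-hand side.

Productions for C:
  C → y C A
  C → y num d
  C → y num num

Found common prefix 'y' in productions for C

Answer: Yes, C has productions with common prefix 'y'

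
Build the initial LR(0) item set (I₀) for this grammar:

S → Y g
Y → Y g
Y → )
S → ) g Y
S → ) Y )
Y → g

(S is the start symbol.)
First, augment the grammar with S' → S
I₀ = CLOSURE({ [S' → . S] }):
  [S' → . S] has the dot before S: add [S → . Y g], [S → . ) g Y], [S → . ) Y )]
  [S → . Y g] has the dot before Y: add [Y → . Y g], [Y → . )], [Y → . g]
No further items can be added.

I₀ = { [S → . ) Y )], [S → . ) g Y], [S → . Y g], [S' → . S], [Y → . )], [Y → . Y g], [Y → . g] }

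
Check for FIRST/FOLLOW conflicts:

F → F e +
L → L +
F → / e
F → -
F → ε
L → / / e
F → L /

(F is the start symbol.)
Yes. F → F e '+' with FOLLOW(F) on { 'e' }

A FIRST/FOLLOW conflict occurs when a non-terminal N has a nullable alternative N → β (β ⇒* ε) and another alternative N → α with FIRST(α) ∩ FOLLOW(N) ≠ ∅: on such a lookahead the parser cannot decide between expanding α and letting N vanish via β.

Nullable non-terminals: F.
FIRST sets used below: FIRST(F) = { '-', '/', 'e', ε }, FIRST(L) = { '/' }

F: nullable alternative(s) F → ε; FOLLOW(F) = { $, 'e' }
  F → F e +: FIRST \ {ε} = { '-', '/', 'e' } — overlaps FOLLOW(F) on { 'e' }: CONFLICT
  F → / e: FIRST \ {ε} = { '/' } — disjoint from FOLLOW(F)
  F → -: FIRST \ {ε} = { '-' } — disjoint from FOLLOW(F)
  F → ε: FIRST \ {ε} = { } — this is the only nullable alternative, skip
  F → L /: FIRST \ {ε} = { '/' } — disjoint from FOLLOW(F)

L has no nullable alternative, so no FIRST/FOLLOW check is needed there.

So the grammar has 1 FIRST/FOLLOW conflict (marked CONFLICT above).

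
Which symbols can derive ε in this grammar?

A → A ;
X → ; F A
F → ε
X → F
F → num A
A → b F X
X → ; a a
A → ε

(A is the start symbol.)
{ 'A', 'F', 'X' }

A non-terminal is nullable if it can derive ε (the empty string): either it has an ε-production, or it has a production whose right-hand side consists entirely of nullable non-terminals.

ε-productions: F → ε, A → ε
So F, A are immediately nullable.
X → F: every symbol on the right is nullable, so X is nullable too.
Every non-terminal is now nullable.
Nullable = { 'A', 'F', 'X' }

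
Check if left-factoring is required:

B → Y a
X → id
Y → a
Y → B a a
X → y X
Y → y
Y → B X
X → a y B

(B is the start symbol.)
Yes, Y has productions with common prefix 'B'

Left-factoring is needed when two productions for the same non-terminal
share a common prefix on the right-hand side.

Productions for X:
  X → id
  X → y X
  X → a y B
Productions for Y:
  Y → a
  Y → B a a
  Y → y
  Y → B X

Found common prefix 'B' in productions for Y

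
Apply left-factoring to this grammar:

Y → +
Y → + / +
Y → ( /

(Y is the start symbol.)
Left-factoring transforms A → αβ₁ | αβ₂ into A → αA' and A' → β₁ | β₂
(α is the longest common prefix among the alternatives). Repeat until
no nonterminal has two alternatives with a common prefix.

Round 1: Y has alternatives sharing prefix '+'. Introduce Y': Y → + Y'
  Add: Y' → ε
  Add: Y' → / +

No remaining common prefixes — done.

Resulting grammar:
Y → + Y'
Y' → ε
Y' → / +
Y → ( /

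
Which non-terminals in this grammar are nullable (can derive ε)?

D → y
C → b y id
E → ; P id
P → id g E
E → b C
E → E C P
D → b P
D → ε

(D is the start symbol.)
{ 'D' }

A non-terminal is nullable if it can derive ε (the empty string): either it has an ε-production, or it has a production whose right-hand side consists entirely of nullable non-terminals.

ε-productions: D → ε
So D is immediately nullable.
No further non-terminal can be added: every production for the remaining non-terminals contains a terminal or a non-nullable non-terminal.
Nullable = { 'D' }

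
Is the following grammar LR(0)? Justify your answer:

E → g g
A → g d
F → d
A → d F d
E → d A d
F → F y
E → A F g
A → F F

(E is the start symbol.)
No. Shift-reduce conflict between [F → d .] and [A → . d F d]

A grammar is LR(0) if no state in the canonical LR(0) collection has:
  - both a shift item (dot before a terminal) and a complete item (shift-reduce conflict), or
  - two or more complete items (reduce-reduce conflict; the accept item [E' → E .] counts as a complete item here).

Augment with E' → E and build the canonical LR(0) collection (I0 = CLOSURE({[E' → . E]}), then GOTO on every symbol after a dot until no new states appear). It has 21 states:
  I0: { [A → . F F], [A → . d F d], [A → . g d], [E → . A F g], [E → . d A d], [E → . g g], [E' → . E], [F → . F y], [F → . d] }  — shift
  I1: { [E → A . F g], [F → . F y], [F → . d] }  — shift
  I2: { [E' → E .] }  — accept
  I3: { [A → F . F], [F → . F y], [F → . d], [F → F . y] }  — shift
  I4: { [A → . F F], [A → . d F d], [A → . g d], [A → d . F d], [E → d . A d], [F → . F y], [F → . d], [F → d .] }  — shift, reduce
  I5: { [A → g . d], [E → g . g] }  — shift
  I6: { [A → g d .] }  — reduce
  I7: { [E → g g .] }  — reduce
  I8: { [E → d A . d] }  — shift
  I9: { [A → F . F], [A → d F . d], [F → . F y], [F → . d], [F → F . y] }  — shift
  I10: { [A → d . F d], [F → . F y], [F → . d], [F → d .] }  — shift, reduce
  I11: { [A → g . d] }  — shift
  I12: { [A → d F . d], [F → F . y] }  — shift
  I13: { [F → d .] }  — reduce
  I14: { [A → d F d .] }  — reduce
  I15: { [F → F y .] }  — reduce
  I16: { [A → F F .], [F → F . y] }  — shift, reduce
  I17: { [A → d F d .], [F → d .] }  — 2 reduces
  I18: { [E → d A d .] }  — reduce
  I19: { [E → A F . g], [F → F . y] }  — shift
  I20: { [E → A F g .] }  — reduce

Conflict in state I4:
  Shift-reduce conflict between [F → d .] and [A → . d F d]
So the grammar is NOT LR(0).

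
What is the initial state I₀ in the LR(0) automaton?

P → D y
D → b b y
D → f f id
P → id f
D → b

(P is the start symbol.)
First, augment the grammar with P' → P
I₀ = CLOSURE({ [P' → . P] }):
  [P' → . P] has the dot before P: add [P → . D y], [P → . id f]
  [P → . D y] has the dot before D: add [D → . b b y], [D → . f f id], [D → . b]
No further items can be added.

I₀ = { [D → . b b y], [D → . b], [D → . f f id], [P → . D y], [P → . id f], [P' → . P] }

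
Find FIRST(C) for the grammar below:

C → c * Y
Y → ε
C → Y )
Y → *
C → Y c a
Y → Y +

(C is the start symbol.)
FIRST sets of the other non-terminals involved (by the same procedure, iterated to a fixed point):
  FIRST(Y) = { '*', '+', ε }

From C → c * Y:
  - c is a terminal: add 'c' and stop
From C → Y ):
  - Y is a non-terminal: add FIRST(Y) \ {ε} = { '*', '+' }
    Y is nullable, so continue to the next symbol
  - ')' is a terminal: add ')' and stop
From C → Y c a:
  - Y is a non-terminal: add FIRST(Y) \ {ε} = { '*', '+' }
    Y is nullable, so continue to the next symbol
  - c is a terminal: add 'c' and stop

Collecting: FIRST(C) = { ')', '*', '+', 'c' }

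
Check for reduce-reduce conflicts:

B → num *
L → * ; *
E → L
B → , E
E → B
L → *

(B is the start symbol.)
A reduce-reduce conflict occurs when an LR(0) state has two complete items [A → α .] and [B → β .] — both call for a reduction, and with no lookahead the parser cannot choose between them.

Augment with B' → B and build the canonical LR(0) collection (I0 = CLOSURE({[B' → . B]}), then GOTO on every symbol after a dot until no new states appear). It has 11 states:
  I0: { [B → . , E], [B → . num *], [B' → . B] }  — shift
  I1: { [B → , . E], [B → . , E], [B → . num *], [E → . B], [E → . L], [L → . * ; *], [L → . *] }  — shift
  I2: { [B' → B .] }  — accept
  I3: { [B → num . *] }  — shift
  I4: { [B → num * .] }  — reduce
  I5: { [L → * . ; *], [L → * .] }  — shift, reduce
  I6: { [E → B .] }  — reduce
  I7: { [B → , E .] }  — reduce
  I8: { [E → L .] }  — reduce
  I9: { [L → * ; . *] }  — shift
  I10: { [L → * ; * .] }  — reduce

No state contains more than one complete item.

Answer: No reduce-reduce conflicts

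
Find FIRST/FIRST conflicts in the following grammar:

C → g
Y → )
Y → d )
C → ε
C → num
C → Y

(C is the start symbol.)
No FIRST/FIRST conflicts.

FIRST sets of the non-terminals at (or reachable through a nullable prefix from) the front of some alternative:
  FIRST(Y) = { ')', 'd' }

Productions for C:
  C → g: FIRST = { 'g' }
  C → ε: FIRST = { ε }
  C → num: FIRST = { 'num' }
  C → Y: FIRST = { ')', 'd' }
Productions for Y:
  Y → ): FIRST = { ')' }
  Y → d ): FIRST = { 'd' }

All alternatives of each non-terminal have pairwise disjoint FIRST sets.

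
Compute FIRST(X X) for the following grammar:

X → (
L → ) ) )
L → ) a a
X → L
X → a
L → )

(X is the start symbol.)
{ '(', ')', 'a' }

FIRST sets of the non-terminals involved (from the grammar, by fixed-point iteration):
  FIRST(X) = { '(', ')', 'a' }

To compute FIRST(X X), process the symbols left to right:
Symbol X is a non-terminal. Add FIRST(X) \ {ε} = { '(', ')', 'a' }
X is not nullable (ε ∉ FIRST(X)), so stop here.
FIRST(X X) = { '(', ')', 'a' }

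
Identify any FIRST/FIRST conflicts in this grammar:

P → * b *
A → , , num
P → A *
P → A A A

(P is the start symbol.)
A FIRST/FIRST conflict occurs when two productions N → α and N → β for the same non-terminal have FIRST(α) ∩ FIRST(β) ≠ ∅ (with ε ∈ FIRST of a nullable right-hand side, so two nullable alternatives also conflict).

FIRST sets of the non-terminals at (or reachable through a nullable prefix from) the front of some alternative:
  FIRST(A) = { ',' }

Productions for P:
  P → * b *: FIRST = { '*' }
  P → A *: FIRST = { ',' }
  P → A A A: FIRST = { ',' }
A has only one production, so no FIRST/FIRST conflict is possible there.

Conflict for P: P → A * and P → A A A
  Overlap: { ',' }

Answer: Yes. P → A '*' / P → A A A on { ',' }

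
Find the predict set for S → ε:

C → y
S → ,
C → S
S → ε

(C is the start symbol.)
PREDICT(S → ε) = (FIRST(RHS) \ {ε}) ∪ (FOLLOW(S) if ε ∈ FIRST(RHS), i.e. RHS ⇒* ε)
The right-hand side is ε (FIRST(ε) = { ε }), so the predict set is FOLLOW(S) = { $ }
PREDICT(S → ε) = { $ }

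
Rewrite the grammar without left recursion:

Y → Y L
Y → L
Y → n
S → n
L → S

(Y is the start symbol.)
Y is directly left-recursive. The standard transformation for
  A → A α₁ | ... | A α_m | β₁ | ... | β_n
is
  A  → β₁ A' | ... | β_n A'
  A' → α₁ A' | ... | α_m A' | ε

Y → L becomes Y → L Y'
Y → n becomes Y → n Y'
Y → Y L becomes Y' → L Y'
Add Y' → ε

Productions for other non-terminals are unchanged:
  S → n
  L → S

Resulting grammar:
Y → L Y'
Y → n Y'
Y' → L Y'
Y' → ε
S → n
L → S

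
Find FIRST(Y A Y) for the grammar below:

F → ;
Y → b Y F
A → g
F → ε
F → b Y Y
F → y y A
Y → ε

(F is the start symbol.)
{ 'b', 'g' }

FIRST sets of the non-terminals involved (from the grammar, by fixed-point iteration):
  FIRST(Y) = { 'b', ε }
  FIRST(A) = { 'g' }

To compute FIRST(Y A Y), process the symbols left to right:
Symbol Y is a non-terminal. Add FIRST(Y) \ {ε} = { 'b' }
Y is nullable (ε ∈ FIRST(Y)), continue to the next symbol.
Symbol A is a non-terminal. Add FIRST(A) \ {ε} = { 'g' }
A is not nullable (ε ∉ FIRST(A)), so stop here.
FIRST(Y A Y) = { 'b', 'g' }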